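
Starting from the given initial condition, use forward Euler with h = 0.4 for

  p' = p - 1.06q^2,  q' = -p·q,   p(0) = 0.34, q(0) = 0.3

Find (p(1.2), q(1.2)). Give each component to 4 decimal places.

Euler on (p,q): p_{n+1} = p_n + h·p', q_{n+1} = q_n + h·q'.
0.000000: (0.340000, 0.300000); f=(0.244600, -0.102000) → (0.437840, 0.259200)
0.400000: (0.437840, 0.259200); f=(0.366624, -0.113488) → (0.584490, 0.213805)
0.800000: (0.584490, 0.213805); f=(0.536034, -0.124967) → (0.798904, 0.163818)
(p(1.2), q(1.2)) ≈ (0.7989, 0.1638)

0.7989, 0.1638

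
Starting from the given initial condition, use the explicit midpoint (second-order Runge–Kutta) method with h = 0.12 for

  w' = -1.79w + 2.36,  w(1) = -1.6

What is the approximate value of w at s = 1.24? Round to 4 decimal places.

Midpoint: k1 = f(s_n, w_n); k2 = f(s_n + h/2, w_n + (h/2)·k1); w_{n+1} = w_n + h·k2.
s=1.000000, w=-1.600000:
  k1 = f(1.000000, -1.600000) = 5.224000
  k2 = f(1.060000, -1.286560) = 4.662942
  w ← -1.600000 + 0.12·4.662942 = -1.040447
s=1.120000, w=-1.040447:
  k1 = f(1.120000, -1.040447) = 4.222400
  k2 = f(1.180000, -0.787103) = 3.768914
  w ← -1.040447 + 0.12·3.768914 = -0.588177
w(1.24) ≈ -0.5882

-0.5882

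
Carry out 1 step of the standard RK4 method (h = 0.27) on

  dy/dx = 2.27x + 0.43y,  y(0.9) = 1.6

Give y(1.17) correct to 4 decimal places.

RK4: k1 = f(x_n, y_n); k2 = f(x_n + h/2, y_n + (h/2)·k1); k3 = f(x_n + h/2, y_n + (h/2)·k2); k4 = f(x_n + h, y_n + h·k3); y_{n+1} = y_n + (h/6)·(k1 + 2k2 + 2k3 + k4).
x=0.900000, y=1.600000:
  k1 = f(0.900000, 1.600000) = 2.731000
  k2 = f(1.035000, 1.968685) = 3.195985
  k3 = f(1.035000, 2.031458) = 3.222977
  k4 = f(1.170000, 2.470204) = 3.718088
  y ← 1.600000 + (0.27/6)·(k1 + 2k2 + 2k3 + k4) = 2.467915
y(1.17) ≈ 2.4679

2.4679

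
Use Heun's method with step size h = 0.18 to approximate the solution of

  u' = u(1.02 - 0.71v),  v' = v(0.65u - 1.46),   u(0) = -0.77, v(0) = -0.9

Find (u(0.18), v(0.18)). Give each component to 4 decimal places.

-1.0140, -0.6306

Heun on (u,v): k1 = f(t_n, state_n); k2 = f(t_n + h, state_n + h·k1); state_{n+1} = state_n + (h/2)·(k1 + k2).
0.000000: (-0.770000, -0.900000)
  k1 = (-1.277430, 1.764450)
  predictor → (-0.999937, -0.582399)
  k2 = (-1.433414, 1.228838)
  → (-1.013976, -0.630604)
(u(0.18), v(0.18)) ≈ (-1.0140, -0.6306)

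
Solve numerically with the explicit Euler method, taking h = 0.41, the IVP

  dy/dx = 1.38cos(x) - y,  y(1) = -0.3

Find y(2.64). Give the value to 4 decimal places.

Euler: y_{n+1} = y_n + h·f(x_n, y_n).
x=1.000000, y=-0.300000: f=1.045617 → y ← -0.300000 + 0.41·1.045617 = 0.128703
x=1.410000, y=0.128703: f=0.092241 → y ← 0.128703 + 0.41·0.092241 = 0.166522
x=1.820000, y=0.166522: f=-0.506874 → y ← 0.166522 + 0.41·(-0.506874) = -0.041297
x=2.230000, y=-0.041297: f=-0.803936 → y ← -0.041297 + 0.41·(-0.803936) = -0.370911
y(2.64) ≈ -0.3709

-0.3709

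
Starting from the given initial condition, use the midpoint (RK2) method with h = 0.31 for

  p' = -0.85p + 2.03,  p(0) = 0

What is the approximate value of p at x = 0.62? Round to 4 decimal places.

0.9678

Midpoint: k1 = f(x_n, p_n); k2 = f(x_n + h/2, p_n + (h/2)·k1); p_{n+1} = p_n + h·k2.
x=0.000000, p=0.000000:
  k1 = f(0.000000, 0.000000) = 2.030000
  k2 = f(0.155000, 0.314650) = 1.762547
  p ← 0.000000 + 0.31·1.762547 = 0.546390
x=0.310000, p=0.546390:
  k1 = f(0.310000, 0.546390) = 1.565569
  k2 = f(0.465000, 0.789053) = 1.359305
  p ← 0.546390 + 0.31·1.359305 = 0.967774
p(0.62) ≈ 0.9678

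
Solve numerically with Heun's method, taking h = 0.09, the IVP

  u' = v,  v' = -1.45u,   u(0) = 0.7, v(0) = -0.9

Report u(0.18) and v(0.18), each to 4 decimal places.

Heun on (u,v): k1 = f(x_n, state_n); k2 = f(x_n + h, state_n + h·k1); state_{n+1} = state_n + (h/2)·(k1 + k2).
0.000000: (0.700000, -0.900000)
  k1 = (-0.900000, -1.015000)
  predictor → (0.619000, -0.991350)
  k2 = (-0.991350, -0.897550)
  → (0.614889, -0.986065)
0.090000: (0.614889, -0.986065)
  k1 = (-0.986065, -0.891589)
  predictor → (0.526143, -1.066308)
  k2 = (-1.066308, -0.762908)
  → (0.522532, -1.060517)
(u(0.18), v(0.18)) ≈ (0.5225, -1.0605)

0.5225, -1.0605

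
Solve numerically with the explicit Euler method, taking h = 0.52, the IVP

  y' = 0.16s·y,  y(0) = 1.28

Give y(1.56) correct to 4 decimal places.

Euler: y_{n+1} = y_n + h·f(s_n, y_n).
s=0.000000, y=1.280000: f=0.000000 → y ← 1.280000 + 0.52·0.000000 = 1.280000
s=0.520000, y=1.280000: f=0.106496 → y ← 1.280000 + 0.52·0.106496 = 1.335378
s=1.040000, y=1.335378: f=0.222207 → y ← 1.335378 + 0.52·0.222207 = 1.450926
y(1.56) ≈ 1.4509

1.4509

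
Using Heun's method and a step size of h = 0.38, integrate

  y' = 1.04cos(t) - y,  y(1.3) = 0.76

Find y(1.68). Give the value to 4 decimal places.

0.5373

Heun: k1 = f(t_n, y_n); k2 = f(t_n + h, y_n + h·k1); y_{n+1} = y_n + (h/2)·(k1 + k2).
t=1.300000, y=0.760000:
  k1 = f(1.300000, 0.760000) = -0.481801
  k2 = f(1.680000, 0.576916) = -0.690262
  y ← 0.760000 + (0.38/2)·(-0.481801 + (-0.690262)) = 0.537308
y(1.68) ≈ 0.5373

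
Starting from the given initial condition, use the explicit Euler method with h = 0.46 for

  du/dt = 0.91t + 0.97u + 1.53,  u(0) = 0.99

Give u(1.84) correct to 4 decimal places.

Euler: u_{n+1} = u_n + h·f(t_n, u_n).
t=0.000000, u=0.990000: f=2.490300 → u ← 0.990000 + 0.46·2.490300 = 2.135538
t=0.460000, u=2.135538: f=4.020072 → u ← 2.135538 + 0.46·4.020072 = 3.984771
t=0.920000, u=3.984771: f=6.232428 → u ← 3.984771 + 0.46·6.232428 = 6.851688
t=1.380000, u=6.851688: f=9.431937 → u ← 6.851688 + 0.46·9.431937 = 11.190379
u(1.84) ≈ 11.1904

11.1904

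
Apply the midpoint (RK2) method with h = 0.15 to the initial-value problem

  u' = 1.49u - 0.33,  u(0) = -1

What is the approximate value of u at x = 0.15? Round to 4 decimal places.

Midpoint: k1 = f(x_n, u_n); k2 = f(x_n + h/2, u_n + (h/2)·k1); u_{n+1} = u_n + h·k2.
x=0.000000, u=-1.000000:
  k1 = f(0.000000, -1.000000) = -1.820000
  k2 = f(0.075000, -1.136500) = -2.023385
  u ← -1.000000 + 0.15·(-2.023385) = -1.303508
u(0.15) ≈ -1.3035

-1.3035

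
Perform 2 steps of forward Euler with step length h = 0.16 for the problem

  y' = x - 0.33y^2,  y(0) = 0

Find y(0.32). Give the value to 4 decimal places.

0.0256

Euler: y_{n+1} = y_n + h·f(x_n, y_n).
x=0.000000, y=0.000000: f=0.000000 → y ← 0.000000 + 0.16·0.000000 = 0.000000
x=0.160000, y=0.000000: f=0.160000 → y ← 0.000000 + 0.16·0.160000 = 0.025600
y(0.32) ≈ 0.0256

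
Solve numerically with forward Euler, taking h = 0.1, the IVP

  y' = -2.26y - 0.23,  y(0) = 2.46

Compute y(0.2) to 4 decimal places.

1.4329

Euler: y_{n+1} = y_n + h·f(s_n, y_n).
s=0.000000, y=2.460000: f=-5.789600 → y ← 2.460000 + 0.1·(-5.789600) = 1.881040
s=0.100000, y=1.881040: f=-4.481150 → y ← 1.881040 + 0.1·(-4.481150) = 1.432925
y(0.2) ≈ 1.4329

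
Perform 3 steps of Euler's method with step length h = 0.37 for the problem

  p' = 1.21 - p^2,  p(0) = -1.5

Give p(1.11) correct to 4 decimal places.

-5.1050

Euler: p_{n+1} = p_n + h·f(x_n, p_n).
x=0.000000, p=-1.500000: f=-1.040000 → p ← -1.500000 + 0.37·(-1.040000) = -1.884800
x=0.370000, p=-1.884800: f=-2.342471 → p ← -1.884800 + 0.37·(-2.342471) = -2.751514
x=0.740000, p=-2.751514: f=-6.360831 → p ← -2.751514 + 0.37·(-6.360831) = -5.105022
p(1.11) ≈ -5.1050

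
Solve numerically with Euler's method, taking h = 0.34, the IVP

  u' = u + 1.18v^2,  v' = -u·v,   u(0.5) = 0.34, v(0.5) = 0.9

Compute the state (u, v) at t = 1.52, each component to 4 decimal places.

1.8794, 0.3262

Euler on (u,v): u_{n+1} = u_n + h·u', v_{n+1} = v_n + h·v'.
0.500000: (0.340000, 0.900000); f=(1.295800, -0.306000) → (0.780572, 0.795960)
0.840000: (0.780572, 0.795960); f=(1.528164, -0.621304) → (1.300148, 0.584717)
1.180000: (1.300148, 0.584717); f=(1.703582, -0.760218) → (1.879366, 0.326243)
(u(1.52), v(1.52)) ≈ (1.8794, 0.3262)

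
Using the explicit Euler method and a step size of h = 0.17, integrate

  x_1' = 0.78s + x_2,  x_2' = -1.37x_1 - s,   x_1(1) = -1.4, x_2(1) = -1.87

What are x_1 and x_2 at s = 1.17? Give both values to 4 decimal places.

-1.5853, -1.7139

Euler on (x_1,x_2): x_1_{n+1} = x_1_n + h·x_1', x_2_{n+1} = x_2_n + h·x_2'.
1.000000: (-1.400000, -1.870000); f=(-1.090000, 0.918000) → (-1.585300, -1.713940)
(x_1(1.17), x_2(1.17)) ≈ (-1.5853, -1.7139)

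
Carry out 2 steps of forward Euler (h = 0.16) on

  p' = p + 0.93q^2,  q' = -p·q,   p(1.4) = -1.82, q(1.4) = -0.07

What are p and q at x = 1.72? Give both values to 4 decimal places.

-2.4469, -0.1209

Euler on (p,q): p_{n+1} = p_n + h·p', q_{n+1} = q_n + h·q'.
1.400000: (-1.820000, -0.070000); f=(-1.815443, -0.127400) → (-2.110471, -0.090384)
1.560000: (-2.110471, -0.090384); f=(-2.102873, -0.190753) → (-2.446931, -0.120904)
(p(1.72), q(1.72)) ≈ (-2.4469, -0.1209)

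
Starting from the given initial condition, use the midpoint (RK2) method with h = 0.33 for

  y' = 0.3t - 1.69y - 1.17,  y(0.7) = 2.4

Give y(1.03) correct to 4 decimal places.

Midpoint: k1 = f(t_n, y_n); k2 = f(t_n + h/2, y_n + (h/2)·k1); y_{n+1} = y_n + h·k2.
t=0.700000, y=2.400000:
  k1 = f(0.700000, 2.400000) = -5.016000
  k2 = f(0.865000, 1.572360) = -3.567788
  y ← 2.400000 + 0.33·(-3.567788) = 1.222630
y(1.03) ≈ 1.2226

1.2226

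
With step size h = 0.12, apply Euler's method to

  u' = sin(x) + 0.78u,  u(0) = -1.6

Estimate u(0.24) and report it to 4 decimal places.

Euler: u_{n+1} = u_n + h·f(x_n, u_n).
x=0.000000, u=-1.600000: f=-1.248000 → u ← -1.600000 + 0.12·(-1.248000) = -1.749760
x=0.120000, u=-1.749760: f=-1.245101 → u ← -1.749760 + 0.12·(-1.245101) = -1.899172
u(0.24) ≈ -1.8992

-1.8992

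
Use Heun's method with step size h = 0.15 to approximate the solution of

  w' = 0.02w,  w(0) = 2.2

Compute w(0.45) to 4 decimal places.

2.2199

Heun: k1 = f(x_n, w_n); k2 = f(x_n + h, w_n + h·k1); w_{n+1} = w_n + (h/2)·(k1 + k2).
x=0.000000, w=2.200000:
  k1 = f(0.000000, 2.200000) = 0.044000
  k2 = f(0.150000, 2.206600) = 0.044132
  w ← 2.200000 + (0.15/2)·(0.044000 + 0.044132) = 2.206610
x=0.150000, w=2.206610:
  k1 = f(0.150000, 2.206610) = 0.044132
  k2 = f(0.300000, 2.213230) = 0.044265
  w ← 2.206610 + (0.15/2)·(0.044132 + 0.044265) = 2.213240
x=0.300000, w=2.213240:
  k1 = f(0.300000, 2.213240) = 0.044265
  k2 = f(0.450000, 2.219879) = 0.044398
  w ← 2.213240 + (0.15/2)·(0.044265 + 0.044398) = 2.219889
w(0.45) ≈ 2.2199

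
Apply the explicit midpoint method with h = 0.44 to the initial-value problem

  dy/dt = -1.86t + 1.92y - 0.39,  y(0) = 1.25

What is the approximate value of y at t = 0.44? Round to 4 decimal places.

Midpoint: k1 = f(t_n, y_n); k2 = f(t_n + h/2, y_n + (h/2)·k1); y_{n+1} = y_n + h·k2.
t=0.000000, y=1.250000:
  k1 = f(0.000000, 1.250000) = 2.010000
  k2 = f(0.220000, 1.692200) = 2.449824
  y ← 1.250000 + 0.44·2.449824 = 2.327923
y(0.44) ≈ 2.3279

2.3279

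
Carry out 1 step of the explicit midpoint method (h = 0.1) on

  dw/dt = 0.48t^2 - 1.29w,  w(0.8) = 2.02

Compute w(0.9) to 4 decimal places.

Midpoint: k1 = f(t_n, w_n); k2 = f(t_n + h/2, w_n + (h/2)·k1); w_{n+1} = w_n + h·k2.
t=0.800000, w=2.020000:
  k1 = f(0.800000, 2.020000) = -2.298600
  k2 = f(0.850000, 1.905070) = -2.110740
  w ← 2.020000 + 0.1·(-2.110740) = 1.808926
w(0.9) ≈ 1.8089

1.8089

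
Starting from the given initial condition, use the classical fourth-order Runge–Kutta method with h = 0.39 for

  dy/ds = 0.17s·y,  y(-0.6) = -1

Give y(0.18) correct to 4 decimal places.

-0.9725

RK4: k1 = f(s_n, y_n); k2 = f(s_n + h/2, y_n + (h/2)·k1); k3 = f(s_n + h/2, y_n + (h/2)·k2); k4 = f(s_n + h, y_n + h·k3); y_{n+1} = y_n + (h/6)·(k1 + 2k2 + 2k3 + k4).
s=-0.600000, y=-1.000000:
  k1 = f(-0.600000, -1.000000) = 0.102000
  k2 = f(-0.405000, -0.980110) = 0.067481
  k3 = f(-0.405000, -0.986841) = 0.067944
  k4 = f(-0.210000, -0.973502) = 0.034754
  y ← -1.000000 + (0.39/6)·(k1 + 2k2 + 2k3 + k4) = -0.973506
s=-0.210000, y=-0.973506:
  k1 = f(-0.210000, -0.973506) = 0.034754
  k2 = f(-0.015000, -0.966729) = 0.002465
  k3 = f(-0.015000, -0.973025) = 0.002481
  k4 = f(0.180000, -0.972538) = -0.029760
  y ← -0.973506 + (0.39/6)·(k1 + 2k2 + 2k3 + k4) = -0.972538
y(0.18) ≈ -0.9725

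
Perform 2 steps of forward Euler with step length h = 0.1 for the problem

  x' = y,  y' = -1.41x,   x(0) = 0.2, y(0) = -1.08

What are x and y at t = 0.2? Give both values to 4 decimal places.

-0.0188, -1.1212

Euler on (x,y): x_{n+1} = x_n + h·x', y_{n+1} = y_n + h·y'.
0.000000: (0.200000, -1.080000); f=(-1.080000, -0.282000) → (0.092000, -1.108200)
0.100000: (0.092000, -1.108200); f=(-1.108200, -0.129720) → (-0.018820, -1.121172)
(x(0.2), y(0.2)) ≈ (-0.0188, -1.1212)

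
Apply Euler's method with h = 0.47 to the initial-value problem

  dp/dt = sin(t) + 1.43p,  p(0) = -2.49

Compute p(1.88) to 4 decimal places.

Euler: p_{n+1} = p_n + h·f(t_n, p_n).
t=0.000000, p=-2.490000: f=-3.560700 → p ← -2.490000 + 0.47·(-3.560700) = -4.163529
t=0.470000, p=-4.163529: f=-5.500960 → p ← -4.163529 + 0.47·(-5.500960) = -6.748980
t=0.940000, p=-6.748980: f=-8.843484 → p ← -6.748980 + 0.47·(-8.843484) = -10.905418
t=1.410000, p=-10.905418: f=-14.607647 → p ← -10.905418 + 0.47·(-14.607647) = -17.771012
p(1.88) ≈ -17.7710

-17.7710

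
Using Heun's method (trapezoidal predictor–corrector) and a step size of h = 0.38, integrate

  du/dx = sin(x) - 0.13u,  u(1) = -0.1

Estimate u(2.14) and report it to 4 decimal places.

0.9043

Heun: k1 = f(x_n, u_n); k2 = f(x_n + h, u_n + h·k1); u_{n+1} = u_n + (h/2)·(k1 + k2).
x=1.000000, u=-0.100000:
  k1 = f(1.000000, -0.100000) = 0.854471
  k2 = f(1.380000, 0.224699) = 0.952643
  u ← -0.100000 + (0.38/2)·(0.854471 + 0.952643) = 0.243352
x=1.380000, u=0.243352:
  k1 = f(1.380000, 0.243352) = 0.950218
  k2 = f(1.760000, 0.604434) = 0.903578
  u ← 0.243352 + (0.38/2)·(0.950218 + 0.903578) = 0.595573
x=1.760000, u=0.595573:
  k1 = f(1.760000, 0.595573) = 0.904730
  k2 = f(2.140000, 0.939370) = 0.720212
  u ← 0.595573 + (0.38/2)·(0.904730 + 0.720212) = 0.904312
u(2.14) ≈ 0.9043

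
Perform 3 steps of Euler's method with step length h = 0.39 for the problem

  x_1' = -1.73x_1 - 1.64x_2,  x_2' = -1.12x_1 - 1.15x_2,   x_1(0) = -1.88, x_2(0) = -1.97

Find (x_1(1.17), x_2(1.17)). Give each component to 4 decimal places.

Euler on (x_1,x_2): x_1_{n+1} = x_1_n + h·x_1', x_2_{n+1} = x_2_n + h·x_2'.
0.000000: (-1.880000, -1.970000); f=(6.483200, 4.371100) → (0.648448, -0.265271)
0.390000: (0.648448, -0.265271); f=(-0.686771, -0.421200) → (0.380607, -0.429539)
0.780000: (0.380607, -0.429539); f=(0.045993, 0.067690) → (0.398545, -0.403140)
(x_1(1.17), x_2(1.17)) ≈ (0.3985, -0.4031)

0.3985, -0.4031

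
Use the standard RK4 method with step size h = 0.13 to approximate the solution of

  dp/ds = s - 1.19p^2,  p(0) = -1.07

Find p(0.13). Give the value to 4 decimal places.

-1.2726

RK4: k1 = f(s_n, p_n); k2 = f(s_n + h/2, p_n + (h/2)·k1); k3 = f(s_n + h/2, p_n + (h/2)·k2); k4 = f(s_n + h, p_n + h·k3); p_{n+1} = p_n + (h/6)·(k1 + 2k2 + 2k3 + k4).
s=0.000000, p=-1.070000:
  k1 = f(0.000000, -1.070000) = -1.362431
  k2 = f(0.065000, -1.158558) = -1.532285
  k3 = f(0.065000, -1.169599) = -1.562873
  k4 = f(0.130000, -1.273174) = -1.798955
  p ← -1.070000 + (0.13/6)·(k1 + 2k2 + 2k3 + k4) = -1.272620
p(0.13) ≈ -1.2726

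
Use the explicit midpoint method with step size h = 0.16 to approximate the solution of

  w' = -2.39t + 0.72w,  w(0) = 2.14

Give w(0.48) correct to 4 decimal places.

Midpoint: k1 = f(t_n, w_n); k2 = f(t_n + h/2, w_n + (h/2)·k1); w_{n+1} = w_n + h·k2.
t=0.000000, w=2.140000:
  k1 = f(0.000000, 2.140000) = 1.540800
  k2 = f(0.080000, 2.263264) = 1.438350
  w ← 2.140000 + 0.16·1.438350 = 2.370136
t=0.160000, w=2.370136:
  k1 = f(0.160000, 2.370136) = 1.324098
  k2 = f(0.240000, 2.476064) = 1.209166
  w ← 2.370136 + 0.16·1.209166 = 2.563603
t=0.320000, w=2.563603:
  k1 = f(0.320000, 2.563603) = 1.080994
  k2 = f(0.400000, 2.650082) = 0.952059
  w ← 2.563603 + 0.16·0.952059 = 2.715932
w(0.48) ≈ 2.7159

2.7159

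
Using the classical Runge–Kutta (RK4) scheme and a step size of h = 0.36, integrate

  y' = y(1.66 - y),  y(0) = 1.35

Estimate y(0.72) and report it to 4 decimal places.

RK4: k1 = f(s_n, y_n); k2 = f(s_n + h/2, y_n + (h/2)·k1); k3 = f(s_n + h/2, y_n + (h/2)·k2); k4 = f(s_n + h, y_n + h·k3); y_{n+1} = y_n + (h/6)·(k1 + 2k2 + 2k3 + k4).
s=0.000000, y=1.350000:
  k1 = f(0.000000, 1.350000) = 0.418500
  k2 = f(0.180000, 1.425330) = 0.334482
  k3 = f(0.180000, 1.410207) = 0.352260
  k4 = f(0.360000, 1.476814) = 0.270532
  y ← 1.350000 + (0.36/6)·(k1 + 2k2 + 2k3 + k4) = 1.473751
s=0.360000, y=1.473751:
  k1 = f(0.360000, 1.473751) = 0.274485
  k2 = f(0.540000, 1.523158) = 0.208432
  k3 = f(0.540000, 1.511269) = 0.224773
  k4 = f(0.720000, 1.554669) = 0.163754
  y ← 1.473751 + (0.36/6)·(k1 + 2k2 + 2k3 + k4) = 1.552030
y(0.72) ≈ 1.5520

1.5520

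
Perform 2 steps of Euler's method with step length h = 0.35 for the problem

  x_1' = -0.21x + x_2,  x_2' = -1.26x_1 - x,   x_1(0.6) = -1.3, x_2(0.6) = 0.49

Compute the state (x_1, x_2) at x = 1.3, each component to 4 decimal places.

-0.9438, 1.0379

Euler on (x_1,x_2): x_1_{n+1} = x_1_n + h·x_1', x_2_{n+1} = x_2_n + h·x_2'.
0.600000: (-1.300000, 0.490000); f=(0.364000, 1.038000) → (-1.172600, 0.853300)
0.950000: (-1.172600, 0.853300); f=(0.653800, 0.527476) → (-0.943770, 1.037917)
(x_1(1.3), x_2(1.3)) ≈ (-0.9438, 1.0379)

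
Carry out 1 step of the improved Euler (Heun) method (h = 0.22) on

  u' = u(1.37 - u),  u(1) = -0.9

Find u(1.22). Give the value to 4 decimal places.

Heun: k1 = f(t_n, u_n); k2 = f(t_n + h, u_n + h·k1); u_{n+1} = u_n + (h/2)·(k1 + k2).
t=1.000000, u=-0.900000:
  k1 = f(1.000000, -0.900000) = -2.043000
  k2 = f(1.220000, -1.349460) = -3.669802
  u ← -0.900000 + (0.22/2)·(-2.043000 + (-3.669802)) = -1.528408
u(1.22) ≈ -1.5284

-1.5284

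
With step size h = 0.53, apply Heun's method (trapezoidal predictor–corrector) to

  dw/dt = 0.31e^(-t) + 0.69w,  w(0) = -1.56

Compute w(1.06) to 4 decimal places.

Heun: k1 = f(t_n, w_n); k2 = f(t_n + h, w_n + h·k1); w_{n+1} = w_n + (h/2)·(k1 + k2).
t=0.000000, w=-1.560000:
  k1 = f(0.000000, -1.560000) = -0.766400
  k2 = f(0.530000, -1.966192) = -1.174205
  w ← -1.560000 + (0.53/2)·(-0.766400 + (-1.174205)) = -2.074260
t=0.530000, w=-2.074260:
  k1 = f(0.530000, -2.074260) = -1.248772
  k2 = f(1.060000, -2.736110) = -1.780514
  w ← -2.074260 + (0.53/2)·(-1.248772 + (-1.780514)) = -2.877021
w(1.06) ≈ -2.8770

-2.8770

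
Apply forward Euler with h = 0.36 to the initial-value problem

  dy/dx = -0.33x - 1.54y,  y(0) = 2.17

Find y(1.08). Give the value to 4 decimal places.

0.0874

Euler: y_{n+1} = y_n + h·f(x_n, y_n).
x=0.000000, y=2.170000: f=-3.341800 → y ← 2.170000 + 0.36·(-3.341800) = 0.966952
x=0.360000, y=0.966952: f=-1.607906 → y ← 0.966952 + 0.36·(-1.607906) = 0.388106
x=0.720000, y=0.388106: f=-0.835283 → y ← 0.388106 + 0.36·(-0.835283) = 0.087404
y(1.08) ≈ 0.0874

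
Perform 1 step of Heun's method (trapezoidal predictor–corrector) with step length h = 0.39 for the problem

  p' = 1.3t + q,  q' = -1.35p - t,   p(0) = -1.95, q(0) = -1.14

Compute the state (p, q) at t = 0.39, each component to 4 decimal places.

-2.0955, -0.0723

Heun on (p,q): k1 = f(t_n, state_n); k2 = f(t_n + h, state_n + h·k1); state_{n+1} = state_n + (h/2)·(k1 + k2).
0.000000: (-1.950000, -1.140000)
  k1 = (-1.140000, 2.632500)
  predictor → (-2.394600, -0.113325)
  k2 = (0.393675, 2.842710)
  → (-2.095533, -0.072334)
(p(0.39), q(0.39)) ≈ (-2.0955, -0.0723)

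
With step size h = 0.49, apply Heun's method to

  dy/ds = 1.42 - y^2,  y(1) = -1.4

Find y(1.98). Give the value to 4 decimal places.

-4.0342

Heun: k1 = f(s_n, y_n); k2 = f(s_n + h, y_n + h·k1); y_{n+1} = y_n + (h/2)·(k1 + k2).
s=1.000000, y=-1.400000:
  k1 = f(1.000000, -1.400000) = -0.540000
  k2 = f(1.490000, -1.664600) = -1.350893
  y ← -1.400000 + (0.49/2)·(-0.540000 + (-1.350893)) = -1.863269
s=1.490000, y=-1.863269:
  k1 = f(1.490000, -1.863269) = -2.051771
  k2 = f(1.980000, -2.868636) = -6.809075
  y ← -1.863269 + (0.49/2)·(-2.051771 + (-6.809075)) = -4.034176
y(1.98) ≈ -4.0342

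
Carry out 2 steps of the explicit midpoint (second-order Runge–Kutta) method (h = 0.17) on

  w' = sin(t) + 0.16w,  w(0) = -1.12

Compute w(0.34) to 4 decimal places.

Midpoint: k1 = f(t_n, w_n); k2 = f(t_n + h/2, w_n + (h/2)·k1); w_{n+1} = w_n + h·k2.
t=0.000000, w=-1.120000:
  k1 = f(0.000000, -1.120000) = -0.179200
  k2 = f(0.085000, -1.135232) = -0.096739
  w ← -1.120000 + 0.17·(-0.096739) = -1.136446
t=0.170000, w=-1.136446:
  k1 = f(0.170000, -1.136446) = -0.012649
  k2 = f(0.255000, -1.137521) = 0.070242
  w ← -1.136446 + 0.17·0.070242 = -1.124505
w(0.34) ≈ -1.1245

-1.1245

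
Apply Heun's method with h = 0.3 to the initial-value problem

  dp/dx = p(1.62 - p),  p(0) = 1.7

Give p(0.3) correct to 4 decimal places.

Heun: k1 = f(x_n, p_n); k2 = f(x_n + h, p_n + h·k1); p_{n+1} = p_n + (h/2)·(k1 + k2).
x=0.000000, p=1.700000:
  k1 = f(0.000000, 1.700000) = -0.136000
  k2 = f(0.300000, 1.659200) = -0.065041
  p ← 1.700000 + (0.3/2)·(-0.136000 + (-0.065041)) = 1.669844
p(0.3) ≈ 1.6698

1.6698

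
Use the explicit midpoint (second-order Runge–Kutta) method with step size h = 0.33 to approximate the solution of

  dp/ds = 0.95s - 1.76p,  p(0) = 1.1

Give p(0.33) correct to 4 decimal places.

Midpoint: k1 = f(s_n, p_n); k2 = f(s_n + h/2, p_n + (h/2)·k1); p_{n+1} = p_n + h·k2.
s=0.000000, p=1.100000:
  k1 = f(0.000000, 1.100000) = -1.936000
  k2 = f(0.165000, 0.780560) = -1.217036
  p ← 1.100000 + 0.33·(-1.217036) = 0.698378
p(0.33) ≈ 0.6984

0.6984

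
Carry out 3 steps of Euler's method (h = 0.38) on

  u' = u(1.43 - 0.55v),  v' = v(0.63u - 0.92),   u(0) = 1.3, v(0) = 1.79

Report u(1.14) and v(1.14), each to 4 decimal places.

Euler on (u,v): u_{n+1} = u_n + h·u', v_{n+1} = v_n + h·v'.
0.000000: (1.300000, 1.790000); f=(0.579150, -0.180790) → (1.520077, 1.721300)
0.380000: (1.520077, 1.721300); f=(0.734631, 0.064804) → (1.799237, 1.745925)
0.760000: (1.799237, 1.745925); f=(0.845175, 0.372788) → (2.120403, 1.887585)
(u(1.14), v(1.14)) ≈ (2.1204, 1.8876)

2.1204, 1.8876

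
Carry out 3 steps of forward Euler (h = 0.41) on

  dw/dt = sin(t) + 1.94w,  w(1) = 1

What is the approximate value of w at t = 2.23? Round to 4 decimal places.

8.0235

Euler: w_{n+1} = w_n + h·f(t_n, w_n).
t=1.000000, w=1.000000: f=2.781471 → w ← 1.000000 + 0.41·2.781471 = 2.140403
t=1.410000, w=2.140403: f=5.139482 → w ← 2.140403 + 0.41·5.139482 = 4.247591
t=1.820000, w=4.247591: f=9.209435 → w ← 4.247591 + 0.41·9.209435 = 8.023459
w(2.23) ≈ 8.0235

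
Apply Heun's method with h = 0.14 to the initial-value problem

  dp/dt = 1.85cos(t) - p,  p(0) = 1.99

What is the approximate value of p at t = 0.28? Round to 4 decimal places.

1.9487

Heun: k1 = f(t_n, p_n); k2 = f(t_n + h, p_n + h·k1); p_{n+1} = p_n + (h/2)·(k1 + k2).
t=0.000000, p=1.990000:
  k1 = f(0.000000, 1.990000) = -0.140000
  k2 = f(0.140000, 1.970400) = -0.138500
  p ← 1.990000 + (0.14/2)·(-0.140000 + (-0.138500)) = 1.970505
t=0.140000, p=1.970505:
  k1 = f(0.140000, 1.970505) = -0.138605
  k2 = f(0.280000, 1.951100) = -0.173148
  p ← 1.970505 + (0.14/2)·(-0.138605 + (-0.173148)) = 1.948682
p(0.28) ≈ 1.9487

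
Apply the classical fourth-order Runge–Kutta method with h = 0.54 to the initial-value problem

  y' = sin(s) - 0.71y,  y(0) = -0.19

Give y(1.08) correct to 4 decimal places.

0.3236

RK4: k1 = f(s_n, y_n); k2 = f(s_n + h/2, y_n + (h/2)·k1); k3 = f(s_n + h/2, y_n + (h/2)·k2); k4 = f(s_n + h, y_n + h·k3); y_{n+1} = y_n + (h/6)·(k1 + 2k2 + 2k3 + k4).
s=0.000000, y=-0.190000:
  k1 = f(0.000000, -0.190000) = 0.134900
  k2 = f(0.270000, -0.153577) = 0.375771
  k3 = f(0.270000, -0.088542) = 0.329596
  k4 = f(0.540000, -0.012018) = 0.522669
  y ← -0.190000 + (0.54/6)·(k1 + 2k2 + 2k3 + k4) = -0.003853
s=0.540000, y=-0.003853:
  k1 = f(0.540000, -0.003853) = 0.516871
  k2 = f(0.810000, 0.135703) = 0.627938
  k3 = f(0.810000, 0.165691) = 0.606647
  k4 = f(1.080000, 0.323737) = 0.652105
  y ← -0.003853 + (0.54/6)·(k1 + 2k2 + 2k3 + k4) = 0.323580
y(1.08) ≈ 0.3236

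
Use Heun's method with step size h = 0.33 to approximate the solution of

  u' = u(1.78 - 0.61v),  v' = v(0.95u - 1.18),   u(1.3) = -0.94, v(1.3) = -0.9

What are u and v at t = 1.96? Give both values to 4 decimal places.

-3.3739, -0.2285

Heun on (u,v): k1 = f(t_n, state_n); k2 = f(t_n + h, state_n + h·k1); state_{n+1} = state_n + (h/2)·(k1 + k2).
1.300000: (-0.940000, -0.900000)
  k1 = (-2.189260, 1.865700)
  predictor → (-1.662456, -0.284319)
  k2 = (-3.247499, 0.784531)
  → (-1.837065, -0.462712)
1.630000: (-1.837065, -0.462712)
  k1 = (-3.788496, 1.353530)
  predictor → (-3.087269, -0.016047)
  k2 = (-5.525558, 0.065999)
  → (-3.373884, -0.228490)
(u(1.96), v(1.96)) ≈ (-3.3739, -0.2285)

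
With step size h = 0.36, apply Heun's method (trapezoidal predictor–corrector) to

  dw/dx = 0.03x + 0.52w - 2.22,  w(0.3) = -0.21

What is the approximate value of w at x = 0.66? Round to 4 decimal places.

Heun: k1 = f(x_n, w_n); k2 = f(x_n + h, w_n + h·k1); w_{n+1} = w_n + (h/2)·(k1 + k2).
x=0.300000, w=-0.210000:
  k1 = f(0.300000, -0.210000) = -2.320200
  k2 = f(0.660000, -1.045272) = -2.743741
  w ← -0.210000 + (0.36/2)·(-2.320200 + (-2.743741)) = -1.121509
w(0.66) ≈ -1.1215

-1.1215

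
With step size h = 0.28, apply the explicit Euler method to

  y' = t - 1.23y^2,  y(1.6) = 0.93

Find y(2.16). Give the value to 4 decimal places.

Euler: y_{n+1} = y_n + h·f(t_n, y_n).
t=1.600000, y=0.930000: f=0.536173 → y ← 0.930000 + 0.28·0.536173 = 1.080128
t=1.880000, y=1.080128: f=0.444987 → y ← 1.080128 + 0.28·0.444987 = 1.204725
y(2.16) ≈ 1.2047

1.2047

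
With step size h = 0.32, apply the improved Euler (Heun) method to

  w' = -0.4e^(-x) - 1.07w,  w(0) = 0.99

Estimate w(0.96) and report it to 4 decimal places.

0.2255

Heun: k1 = f(x_n, w_n); k2 = f(x_n + h, w_n + h·k1); w_{n+1} = w_n + (h/2)·(k1 + k2).
x=0.000000, w=0.990000:
  k1 = f(0.000000, 0.990000) = -1.459300
  k2 = f(0.320000, 0.523024) = -0.850095
  w ← 0.990000 + (0.32/2)·(-1.459300 + (-0.850095)) = 0.620497
x=0.320000, w=0.620497:
  k1 = f(0.320000, 0.620497) = -0.954391
  k2 = f(0.640000, 0.315092) = -0.548065
  w ← 0.620497 + (0.32/2)·(-0.954391 + (-0.548065)) = 0.380104
x=0.640000, w=0.380104:
  k1 = f(0.640000, 0.380104) = -0.617628
  k2 = f(0.960000, 0.182463) = -0.348392
  w ← 0.380104 + (0.32/2)·(-0.617628 + (-0.348392)) = 0.225541
w(0.96) ≈ 0.2255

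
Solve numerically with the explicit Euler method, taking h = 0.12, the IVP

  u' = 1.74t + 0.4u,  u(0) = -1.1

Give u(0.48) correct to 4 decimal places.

-1.1717

Euler: u_{n+1} = u_n + h·f(t_n, u_n).
t=0.000000, u=-1.100000: f=-0.440000 → u ← -1.100000 + 0.12·(-0.440000) = -1.152800
t=0.120000, u=-1.152800: f=-0.252320 → u ← -1.152800 + 0.12·(-0.252320) = -1.183078
t=0.240000, u=-1.183078: f=-0.055631 → u ← -1.183078 + 0.12·(-0.055631) = -1.189754
t=0.360000, u=-1.189754: f=0.150498 → u ← -1.189754 + 0.12·0.150498 = -1.171694
u(0.48) ≈ -1.1717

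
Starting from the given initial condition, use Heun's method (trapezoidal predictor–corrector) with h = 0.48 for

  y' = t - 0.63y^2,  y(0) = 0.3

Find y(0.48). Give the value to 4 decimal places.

Heun: k1 = f(t_n, y_n); k2 = f(t_n + h, y_n + h·k1); y_{n+1} = y_n + (h/2)·(k1 + k2).
t=0.000000, y=0.300000:
  k1 = f(0.000000, 0.300000) = -0.056700
  k2 = f(0.480000, 0.272784) = 0.433121
  y ← 0.300000 + (0.48/2)·(-0.056700 + 0.433121) = 0.390341
y(0.48) ≈ 0.3903

0.3903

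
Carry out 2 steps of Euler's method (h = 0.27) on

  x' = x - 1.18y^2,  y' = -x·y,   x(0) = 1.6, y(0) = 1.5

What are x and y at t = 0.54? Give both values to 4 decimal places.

1.4390, 0.5495

Euler on (x,y): x_{n+1} = x_n + h·x', y_{n+1} = y_n + h·y'.
0.000000: (1.600000, 1.500000); f=(-1.055000, -2.400000) → (1.315150, 0.852000)
0.270000: (1.315150, 0.852000); f=(0.458583, -1.120508) → (1.438967, 0.549463)
(x(0.54), y(0.54)) ≈ (1.4390, 0.5495)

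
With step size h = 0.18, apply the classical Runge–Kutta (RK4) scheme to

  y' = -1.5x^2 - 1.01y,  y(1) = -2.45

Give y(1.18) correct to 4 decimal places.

RK4: k1 = f(x_n, y_n); k2 = f(x_n + h/2, y_n + (h/2)·k1); k3 = f(x_n + h/2, y_n + (h/2)·k2); k4 = f(x_n + h, y_n + h·k3); y_{n+1} = y_n + (h/6)·(k1 + 2k2 + 2k3 + k4).
x=1.000000, y=-2.450000:
  k1 = f(1.000000, -2.450000) = 0.974500
  k2 = f(1.090000, -2.362295) = 0.603768
  k3 = f(1.090000, -2.395661) = 0.637467
  k4 = f(1.180000, -2.335256) = 0.270008
  y ← -2.450000 + (0.18/6)·(k1 + 2k2 + 2k3 + k4) = -2.338191
y(1.18) ≈ -2.3382

-2.3382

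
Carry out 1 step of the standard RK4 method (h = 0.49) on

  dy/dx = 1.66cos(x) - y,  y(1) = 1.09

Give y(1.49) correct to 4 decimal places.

0.8592

RK4: k1 = f(x_n, y_n); k2 = f(x_n + h/2, y_n + (h/2)·k1); k3 = f(x_n + h/2, y_n + (h/2)·k2); k4 = f(x_n + h, y_n + h·k3); y_{n+1} = y_n + (h/6)·(k1 + 2k2 + 2k3 + k4).
x=1.000000, y=1.090000:
  k1 = f(1.000000, 1.090000) = -0.193098
  k2 = f(1.245000, 1.042691) = -0.511386
  k3 = f(1.245000, 0.964710) = -0.433405
  k4 = f(1.490000, 0.877631) = -0.743655
  y ← 1.090000 + (0.49/6)·(k1 + 2k2 + 2k3 + k4) = 0.859183
y(1.49) ≈ 0.8592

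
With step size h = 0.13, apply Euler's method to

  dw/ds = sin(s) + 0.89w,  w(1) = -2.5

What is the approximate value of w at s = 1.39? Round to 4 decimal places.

-3.0809

Euler: w_{n+1} = w_n + h·f(s_n, w_n).
s=1.000000, w=-2.500000: f=-1.383529 → w ← -2.500000 + 0.13·(-1.383529) = -2.679859
s=1.130000, w=-2.679859: f=-1.480662 → w ← -2.679859 + 0.13·(-1.480662) = -2.872345
s=1.260000, w=-2.872345: f=-1.604297 → w ← -2.872345 + 0.13·(-1.604297) = -3.080903
w(1.39) ≈ -3.0809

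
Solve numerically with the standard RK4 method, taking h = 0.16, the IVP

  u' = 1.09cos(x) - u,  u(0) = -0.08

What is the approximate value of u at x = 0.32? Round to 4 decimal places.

RK4: k1 = f(x_n, u_n); k2 = f(x_n + h/2, u_n + (h/2)·k1); k3 = f(x_n + h/2, u_n + (h/2)·k2); k4 = f(x_n + h, u_n + h·k3); u_{n+1} = u_n + (h/6)·(k1 + 2k2 + 2k3 + k4).
x=0.000000, u=-0.080000:
  k1 = f(0.000000, -0.080000) = 1.170000
  k2 = f(0.080000, 0.013600) = 1.072914
  k3 = f(0.080000, 0.005833) = 1.080681
  k4 = f(0.160000, 0.092909) = 0.983169
  u ← -0.080000 + (0.16/6)·(k1 + 2k2 + 2k3 + k4) = 0.092276
x=0.160000, u=0.092276:
  k1 = f(0.160000, 0.092276) = 0.983802
  k2 = f(0.240000, 0.170980) = 0.887778
  k3 = f(0.240000, 0.163298) = 0.895460
  k4 = f(0.320000, 0.235550) = 0.799117
  u ← 0.092276 + (0.16/6)·(k1 + 2k2 + 2k3 + k4) = 0.234927
u(0.32) ≈ 0.2349

0.2349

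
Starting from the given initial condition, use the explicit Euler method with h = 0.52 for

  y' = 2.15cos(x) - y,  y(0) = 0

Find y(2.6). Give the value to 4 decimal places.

Euler: y_{n+1} = y_n + h·f(x_n, y_n).
x=0.000000, y=0.000000: f=2.150000 → y ← 0.000000 + 0.52·2.150000 = 1.118000
x=0.520000, y=1.118000: f=0.747811 → y ← 1.118000 + 0.52·0.747811 = 1.506862
x=1.040000, y=1.506862: f=-0.418488 → y ← 1.506862 + 0.52·(-0.418488) = 1.289248
x=1.560000, y=1.289248: f=-1.266036 → y ← 1.289248 + 0.52·(-1.266036) = 0.630909
x=2.080000, y=0.630909: f=-1.678996 → y ← 0.630909 + 0.52·(-1.678996) = -0.242169
y(2.6) ≈ -0.2422

-0.2422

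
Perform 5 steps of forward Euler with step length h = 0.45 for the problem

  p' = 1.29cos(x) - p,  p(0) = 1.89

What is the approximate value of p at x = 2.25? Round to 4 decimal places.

Euler: p_{n+1} = p_n + h·f(x_n, p_n).
x=0.000000, p=1.890000: f=-0.600000 → p ← 1.890000 + 0.45·(-0.600000) = 1.620000
x=0.450000, p=1.620000: f=-0.458423 → p ← 1.620000 + 0.45·(-0.458423) = 1.413710
x=0.900000, p=1.413710: f=-0.611833 → p ← 1.413710 + 0.45·(-0.611833) = 1.138385
x=1.350000, p=1.138385: f=-0.855866 → p ← 1.138385 + 0.45·(-0.855866) = 0.753245
x=1.800000, p=0.753245: f=-1.046336 → p ← 0.753245 + 0.45·(-1.046336) = 0.282394
p(2.25) ≈ 0.2824

0.2824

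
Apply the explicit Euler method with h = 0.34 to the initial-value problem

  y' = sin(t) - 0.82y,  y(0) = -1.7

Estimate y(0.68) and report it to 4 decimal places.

Euler: y_{n+1} = y_n + h·f(t_n, y_n).
t=0.000000, y=-1.700000: f=1.394000 → y ← -1.700000 + 0.34·1.394000 = -1.226040
t=0.340000, y=-1.226040: f=1.338840 → y ← -1.226040 + 0.34·1.338840 = -0.770834
y(0.68) ≈ -0.7708

-0.7708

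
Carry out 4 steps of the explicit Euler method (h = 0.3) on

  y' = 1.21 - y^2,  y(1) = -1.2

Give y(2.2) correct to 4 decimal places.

Euler: y_{n+1} = y_n + h·f(s_n, y_n).
s=1.000000, y=-1.200000: f=-0.230000 → y ← -1.200000 + 0.3·(-0.230000) = -1.269000
s=1.300000, y=-1.269000: f=-0.400361 → y ← -1.269000 + 0.3·(-0.400361) = -1.389108
s=1.600000, y=-1.389108: f=-0.719622 → y ← -1.389108 + 0.3·(-0.719622) = -1.604995
s=1.900000, y=-1.604995: f=-1.366009 → y ← -1.604995 + 0.3·(-1.366009) = -2.014797
y(2.2) ≈ -2.0148

-2.0148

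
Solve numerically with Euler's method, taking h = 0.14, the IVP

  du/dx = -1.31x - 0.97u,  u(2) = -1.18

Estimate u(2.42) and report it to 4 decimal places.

-1.7929

Euler: u_{n+1} = u_n + h·f(x_n, u_n).
x=2.000000, u=-1.180000: f=-1.475400 → u ← -1.180000 + 0.14·(-1.475400) = -1.386556
x=2.140000, u=-1.386556: f=-1.458441 → u ← -1.386556 + 0.14·(-1.458441) = -1.590738
x=2.280000, u=-1.590738: f=-1.443784 → u ← -1.590738 + 0.14·(-1.443784) = -1.792868
u(2.42) ≈ -1.7929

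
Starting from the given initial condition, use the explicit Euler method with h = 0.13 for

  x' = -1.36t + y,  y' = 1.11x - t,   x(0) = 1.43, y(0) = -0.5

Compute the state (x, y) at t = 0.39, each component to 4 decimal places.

Euler on (x,y): x_{n+1} = x_n + h·x', y_{n+1} = y_n + h·y'.
0.000000: (1.430000, -0.500000); f=(-0.500000, 1.587300) → (1.365000, -0.293651)
0.130000: (1.365000, -0.293651); f=(-0.470451, 1.385150) → (1.303841, -0.113581)
0.260000: (1.303841, -0.113581); f=(-0.467181, 1.187264) → (1.243108, 0.040763)
(x(0.39), y(0.39)) ≈ (1.2431, 0.0408)

1.2431, 0.0408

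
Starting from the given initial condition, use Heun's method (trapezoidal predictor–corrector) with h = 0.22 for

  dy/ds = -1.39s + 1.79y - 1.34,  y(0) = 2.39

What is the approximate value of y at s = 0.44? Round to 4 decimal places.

Heun: k1 = f(s_n, y_n); k2 = f(s_n + h, y_n + h·k1); y_{n+1} = y_n + (h/2)·(k1 + k2).
s=0.000000, y=2.390000:
  k1 = f(0.000000, 2.390000) = 2.938100
  k2 = f(0.220000, 3.036382) = 3.789324
  y ← 2.390000 + (0.22/2)·(2.938100 + 3.789324) = 3.130017
s=0.220000, y=3.130017:
  k1 = f(0.220000, 3.130017) = 3.956930
  k2 = f(0.440000, 4.000541) = 5.209369
  y ← 3.130017 + (0.22/2)·(3.956930 + 5.209369) = 4.138309
y(0.44) ≈ 4.1383

4.1383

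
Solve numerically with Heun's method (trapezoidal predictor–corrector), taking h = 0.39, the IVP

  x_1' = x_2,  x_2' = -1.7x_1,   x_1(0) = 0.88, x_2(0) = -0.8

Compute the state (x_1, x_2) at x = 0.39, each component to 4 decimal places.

0.4542, -1.2800

Heun on (x_1,x_2): k1 = f(x_n, state_n); k2 = f(x_n + h, state_n + h·k1); state_{n+1} = state_n + (h/2)·(k1 + k2).
0.000000: (0.880000, -0.800000)
  k1 = (-0.800000, -1.496000)
  predictor → (0.568000, -1.383440)
  k2 = (-1.383440, -0.965600)
  → (0.454229, -1.280012)
(x_1(0.39), x_2(0.39)) ≈ (0.4542, -1.2800)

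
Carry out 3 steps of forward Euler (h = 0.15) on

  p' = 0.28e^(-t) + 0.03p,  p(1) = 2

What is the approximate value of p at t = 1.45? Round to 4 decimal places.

Euler: p_{n+1} = p_n + h·f(t_n, p_n).
t=1.000000, p=2.000000: f=0.163006 → p ← 2.000000 + 0.15·0.163006 = 2.024451
t=1.150000, p=2.024451: f=0.149392 → p ← 2.024451 + 0.15·0.149392 = 2.046860
t=1.300000, p=2.046860: f=0.137715 → p ← 2.046860 + 0.15·0.137715 = 2.067517
p(1.45) ≈ 2.0675

2.0675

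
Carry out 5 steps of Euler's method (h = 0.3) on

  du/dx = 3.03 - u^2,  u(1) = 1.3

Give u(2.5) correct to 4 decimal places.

Euler: u_{n+1} = u_n + h·f(x_n, u_n).
x=1.000000, u=1.300000: f=1.340000 → u ← 1.300000 + 0.3·1.340000 = 1.702000
x=1.300000, u=1.702000: f=0.133196 → u ← 1.702000 + 0.3·0.133196 = 1.741959
x=1.600000, u=1.741959: f=-0.004420 → u ← 1.741959 + 0.3·(-0.004420) = 1.740633
x=1.900000, u=1.740633: f=0.000198 → u ← 1.740633 + 0.3·0.000198 = 1.740692
x=2.200000, u=1.740692: f=-0.000009 → u ← 1.740692 + 0.3·(-0.000009) = 1.740689
u(2.5) ≈ 1.7407

1.7407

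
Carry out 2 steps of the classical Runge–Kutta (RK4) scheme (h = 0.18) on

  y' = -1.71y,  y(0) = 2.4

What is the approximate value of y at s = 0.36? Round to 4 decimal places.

1.2968

RK4: k1 = f(s_n, y_n); k2 = f(s_n + h/2, y_n + (h/2)·k1); k3 = f(s_n + h/2, y_n + (h/2)·k2); k4 = f(s_n + h, y_n + h·k3); y_{n+1} = y_n + (h/6)·(k1 + 2k2 + 2k3 + k4).
s=0.000000, y=2.400000:
  k1 = f(0.000000, 2.400000) = -4.104000
  k2 = f(0.090000, 2.030640) = -3.472394
  k3 = f(0.090000, 2.087485) = -3.569599
  k4 = f(0.180000, 1.757472) = -3.005278
  y ← 2.400000 + (0.18/6)·(k1 + 2k2 + 2k3 + k4) = 1.764202
s=0.180000, y=1.764202:
  k1 = f(0.180000, 1.764202) = -3.016786
  k2 = f(0.270000, 1.492691) = -2.552502
  k3 = f(0.270000, 1.534477) = -2.623955
  k4 = f(0.360000, 1.291890) = -2.209132
  y ← 1.764202 + (0.18/6)·(k1 + 2k2 + 2k3 + k4) = 1.296837
y(0.36) ≈ 1.2968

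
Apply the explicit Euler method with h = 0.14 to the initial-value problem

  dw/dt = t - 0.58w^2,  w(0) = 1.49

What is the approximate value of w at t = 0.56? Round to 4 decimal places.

1.0722

Euler: w_{n+1} = w_n + h·f(t_n, w_n).
t=0.000000, w=1.490000: f=-1.287658 → w ← 1.490000 + 0.14·(-1.287658) = 1.309728
t=0.140000, w=1.309728: f=-0.854925 → w ← 1.309728 + 0.14·(-0.854925) = 1.190038
t=0.280000, w=1.190038: f=-0.541391 → w ← 1.190038 + 0.14·(-0.541391) = 1.114244
t=0.420000, w=1.114244: f=-0.300093 → w ← 1.114244 + 0.14·(-0.300093) = 1.072231
w(0.56) ≈ 1.0722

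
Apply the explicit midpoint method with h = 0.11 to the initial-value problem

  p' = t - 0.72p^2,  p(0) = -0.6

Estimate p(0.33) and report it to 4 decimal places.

Midpoint: k1 = f(t_n, p_n); k2 = f(t_n + h/2, p_n + (h/2)·k1); p_{n+1} = p_n + h·k2.
t=0.000000, p=-0.600000:
  k1 = f(0.000000, -0.600000) = -0.259200
  k2 = f(0.055000, -0.614256) = -0.216664
  p ← -0.600000 + 0.11·(-0.216664) = -0.623833
t=0.110000, p=-0.623833:
  k1 = f(0.110000, -0.623833) = -0.170201
  k2 = f(0.165000, -0.633194) = -0.123673
  p ← -0.623833 + 0.11·(-0.123673) = -0.637437
t=0.220000, p=-0.637437:
  k1 = f(0.220000, -0.637437) = -0.072555
  k2 = f(0.275000, -0.641428) = -0.021229
  p ← -0.637437 + 0.11·(-0.021229) = -0.639772
p(0.33) ≈ -0.6398

-0.6398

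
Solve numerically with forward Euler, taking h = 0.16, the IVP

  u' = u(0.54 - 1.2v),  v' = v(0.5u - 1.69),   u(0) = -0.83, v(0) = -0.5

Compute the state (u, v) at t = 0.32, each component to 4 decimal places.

Euler on (u,v): u_{n+1} = u_n + h·u', v_{n+1} = v_n + h·v'.
0.000000: (-0.830000, -0.500000); f=(-0.946200, 1.052500) → (-0.981392, -0.331600)
0.160000: (-0.981392, -0.331600); f=(-0.920467, 0.723119) → (-1.128667, -0.215901)
(u(0.32), v(0.32)) ≈ (-1.1287, -0.2159)

-1.1287, -0.2159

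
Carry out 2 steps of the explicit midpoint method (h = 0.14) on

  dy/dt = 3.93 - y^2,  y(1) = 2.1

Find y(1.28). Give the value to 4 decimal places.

Midpoint: k1 = f(t_n, y_n); k2 = f(t_n + h/2, y_n + (h/2)·k1); y_{n+1} = y_n + h·k2.
t=1.000000, y=2.100000:
  k1 = f(1.000000, 2.100000) = -0.480000
  k2 = f(1.070000, 2.066400) = -0.340009
  y ← 2.100000 + 0.14·(-0.340009) = 2.052399
t=1.140000, y=2.052399:
  k1 = f(1.140000, 2.052399) = -0.282341
  k2 = f(1.210000, 2.032635) = -0.201605
  y ← 2.052399 + 0.14·(-0.201605) = 2.024174
y(1.28) ≈ 2.0242

2.0242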